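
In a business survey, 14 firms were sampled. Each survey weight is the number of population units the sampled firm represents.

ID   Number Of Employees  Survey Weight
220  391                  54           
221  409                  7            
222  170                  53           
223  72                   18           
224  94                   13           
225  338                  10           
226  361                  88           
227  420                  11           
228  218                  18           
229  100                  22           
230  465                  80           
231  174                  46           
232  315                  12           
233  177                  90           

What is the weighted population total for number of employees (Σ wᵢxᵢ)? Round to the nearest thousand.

146000

Weighted total = 146311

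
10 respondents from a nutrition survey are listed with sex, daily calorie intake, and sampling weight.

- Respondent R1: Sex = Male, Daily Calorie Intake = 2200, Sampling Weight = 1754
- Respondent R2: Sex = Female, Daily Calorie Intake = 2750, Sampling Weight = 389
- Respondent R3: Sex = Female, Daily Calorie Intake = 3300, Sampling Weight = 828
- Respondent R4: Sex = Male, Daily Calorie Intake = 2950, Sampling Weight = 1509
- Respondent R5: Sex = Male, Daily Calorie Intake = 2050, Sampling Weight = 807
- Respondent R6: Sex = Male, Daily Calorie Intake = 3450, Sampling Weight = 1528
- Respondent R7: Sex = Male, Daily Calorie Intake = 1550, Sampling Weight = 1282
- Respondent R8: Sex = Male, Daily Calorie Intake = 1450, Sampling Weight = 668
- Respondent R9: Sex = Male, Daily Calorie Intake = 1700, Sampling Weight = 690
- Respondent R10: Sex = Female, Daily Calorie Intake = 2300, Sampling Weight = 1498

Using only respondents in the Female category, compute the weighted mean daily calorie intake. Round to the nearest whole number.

2669

Female rows: R2, R3, R10
Weighted sum = 2750×389 + 3300×828 + 2300×1498
  = 1069750 + 2732400 + 3445400 = 7247550
Sum of weights = 389 + 828 + 1498 = 2715
Weighted mean = 7247550 / 2715 = 2669.4475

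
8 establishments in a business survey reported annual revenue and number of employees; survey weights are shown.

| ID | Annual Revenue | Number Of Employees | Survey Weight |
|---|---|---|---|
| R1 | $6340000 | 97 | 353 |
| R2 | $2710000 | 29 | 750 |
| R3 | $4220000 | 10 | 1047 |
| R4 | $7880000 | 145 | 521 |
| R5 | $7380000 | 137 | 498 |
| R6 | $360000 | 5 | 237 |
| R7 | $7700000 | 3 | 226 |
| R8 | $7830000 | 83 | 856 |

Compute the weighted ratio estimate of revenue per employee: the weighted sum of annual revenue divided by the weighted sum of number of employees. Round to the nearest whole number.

Σ wᵢ·y = 6340000×353 + 2710000×750 + 4220000×1047 + 7880000×521 + 7380000×498 + 360000×237 + 7700000×226 + 7830000×856
  = 2238020000 + 2032500000 + 4418340000 + 4105480000 + 3675240000 + 85320000 + 1740200000 + 6702480000 = 24997580000
Σ wᵢ·x = 97×353 + 29×750 + 10×1047 + 145×521 + 137×498 + 5×237 + 3×226 + 83×856
  = 34241 + 21750 + 10470 + 75545 + 68226 + 1185 + 678 + 71048 = 283143
Ratio = 24997580000 / 283143 = 88286.06

88286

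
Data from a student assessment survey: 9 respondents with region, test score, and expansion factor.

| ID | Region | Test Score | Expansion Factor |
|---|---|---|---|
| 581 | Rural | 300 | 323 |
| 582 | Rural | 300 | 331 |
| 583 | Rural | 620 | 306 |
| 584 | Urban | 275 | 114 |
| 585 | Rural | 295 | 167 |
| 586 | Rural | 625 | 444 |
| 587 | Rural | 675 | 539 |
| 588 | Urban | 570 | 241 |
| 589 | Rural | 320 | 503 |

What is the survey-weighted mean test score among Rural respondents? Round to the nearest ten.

Rural rows: 581, 582, 583, 585, 586, 587, 589
Weighted sum = 300×323 + 300×331 + 620×306 + 295×167 + 625×444 + 675×539 + 320×503
  = 96900 + 99300 + 189720 + 49265 + 277500 + 363825 + 160960 = 1237470
Sum of weights = 323 + 331 + 306 + 167 + 444 + 539 + 503 = 2613
Weighted mean = 1237470 / 2613 = 473.58209

470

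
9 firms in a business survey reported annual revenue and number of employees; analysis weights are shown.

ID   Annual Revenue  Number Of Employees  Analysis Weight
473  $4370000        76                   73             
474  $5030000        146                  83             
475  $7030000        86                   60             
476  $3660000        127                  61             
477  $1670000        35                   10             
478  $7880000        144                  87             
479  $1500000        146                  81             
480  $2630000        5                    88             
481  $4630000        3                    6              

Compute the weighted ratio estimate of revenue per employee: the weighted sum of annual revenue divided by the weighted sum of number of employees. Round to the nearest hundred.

Σ wᵢ·y = 4370000×73 + 5030000×83 + 7030000×60 + 3660000×61 + 1670000×10 + 7880000×87 + 1500000×81 + 2630000×88 + 4630000×6
  = 319010000 + 417490000 + 421800000 + 223260000 + 16700000 + 685560000 + 121500000 + 231440000 + 27780000 = 2464540000
Σ wᵢ·x = 55735
Ratio = 2464540000 / 55735 = 44218.893

44200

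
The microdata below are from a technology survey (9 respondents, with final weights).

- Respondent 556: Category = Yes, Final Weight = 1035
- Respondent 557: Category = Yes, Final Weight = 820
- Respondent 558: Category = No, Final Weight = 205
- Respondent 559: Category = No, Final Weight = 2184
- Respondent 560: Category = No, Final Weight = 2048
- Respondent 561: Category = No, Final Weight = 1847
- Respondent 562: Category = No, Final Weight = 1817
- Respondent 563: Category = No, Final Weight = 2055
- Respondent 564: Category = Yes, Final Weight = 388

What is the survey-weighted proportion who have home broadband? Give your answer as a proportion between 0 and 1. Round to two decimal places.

0.18

Sum of weights for 'Yes' = 1035 + 820 + 388 = 2243
Total weight = 1035 + 820 + 205 + 2184 + 2048 + 1847 + 1817 + 2055 + 388 = 12399
Weighted proportion = 2243 / 12399 = 0.18090169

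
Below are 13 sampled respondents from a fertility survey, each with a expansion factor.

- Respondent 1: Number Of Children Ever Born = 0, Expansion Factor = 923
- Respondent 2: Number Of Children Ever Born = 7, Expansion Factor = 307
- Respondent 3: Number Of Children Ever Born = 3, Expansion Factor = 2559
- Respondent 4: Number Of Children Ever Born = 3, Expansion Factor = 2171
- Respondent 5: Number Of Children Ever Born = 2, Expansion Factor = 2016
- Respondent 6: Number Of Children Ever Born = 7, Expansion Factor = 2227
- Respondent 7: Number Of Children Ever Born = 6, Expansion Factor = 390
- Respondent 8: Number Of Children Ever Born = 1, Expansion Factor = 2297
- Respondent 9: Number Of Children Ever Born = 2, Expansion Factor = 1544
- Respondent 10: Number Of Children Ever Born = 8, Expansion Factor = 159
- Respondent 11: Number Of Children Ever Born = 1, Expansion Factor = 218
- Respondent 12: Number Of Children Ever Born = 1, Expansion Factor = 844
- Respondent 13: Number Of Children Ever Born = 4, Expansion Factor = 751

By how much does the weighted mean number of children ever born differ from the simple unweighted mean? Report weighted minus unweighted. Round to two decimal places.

-0.47

Unweighted sum = 45
Unweighted mean = 45 / 13 = 3.4615385
Weighted sum = 49023
Sum of weights = 16406
Weighted mean = 49023 / 16406 = 2.9881141
Difference (weighted minus unweighted) = -0.47342436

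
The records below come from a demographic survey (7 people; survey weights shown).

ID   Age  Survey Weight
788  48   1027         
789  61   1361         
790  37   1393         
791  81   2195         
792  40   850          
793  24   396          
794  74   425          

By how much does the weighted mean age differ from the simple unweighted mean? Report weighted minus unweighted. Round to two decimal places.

Unweighted sum = 48 + 61 + 37 + 81 + 40 + 24 + 74 = 365
Unweighted mean = 365 / 7 = 52.142857
Weighted sum = 436607
Sum of weights = 1027 + 1361 + 1393 + 2195 + 850 + 396 + 425 = 7647
Weighted mean = 436607 / 7647 = 57.095201
Difference (weighted minus unweighted) = 4.9523436

4.95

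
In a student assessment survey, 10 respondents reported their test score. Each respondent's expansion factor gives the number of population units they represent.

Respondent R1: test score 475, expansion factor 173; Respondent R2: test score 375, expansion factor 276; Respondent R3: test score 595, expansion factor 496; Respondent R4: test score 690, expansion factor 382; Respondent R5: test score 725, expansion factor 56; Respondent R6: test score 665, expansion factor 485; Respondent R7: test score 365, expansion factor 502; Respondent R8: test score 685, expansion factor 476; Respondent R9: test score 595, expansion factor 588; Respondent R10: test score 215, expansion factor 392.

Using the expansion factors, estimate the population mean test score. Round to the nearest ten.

Weighted sum = 475×173 + 375×276 + 595×496 + 690×382 + 725×56 + 665×485 + 365×502 + 685×476 + 595×588 + 215×392
  = 2050930
Sum of weights = 3826
Weighted mean = 2050930 / 3826 = 536.05071

540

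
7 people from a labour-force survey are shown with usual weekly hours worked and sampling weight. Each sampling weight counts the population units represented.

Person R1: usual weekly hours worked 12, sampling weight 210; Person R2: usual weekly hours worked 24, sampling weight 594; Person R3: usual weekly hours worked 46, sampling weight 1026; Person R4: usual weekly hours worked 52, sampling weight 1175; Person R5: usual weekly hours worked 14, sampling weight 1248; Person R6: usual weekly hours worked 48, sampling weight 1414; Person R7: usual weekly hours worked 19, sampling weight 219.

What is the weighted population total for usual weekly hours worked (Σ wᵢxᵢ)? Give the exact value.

Weighted total = 12×210 + 24×594 + 46×1026 + 52×1175 + 14×1248 + 48×1414 + 19×219
  = 2520 + 14256 + 47196 + 61100 + 17472 + 67872 + 4161 = 214577

214577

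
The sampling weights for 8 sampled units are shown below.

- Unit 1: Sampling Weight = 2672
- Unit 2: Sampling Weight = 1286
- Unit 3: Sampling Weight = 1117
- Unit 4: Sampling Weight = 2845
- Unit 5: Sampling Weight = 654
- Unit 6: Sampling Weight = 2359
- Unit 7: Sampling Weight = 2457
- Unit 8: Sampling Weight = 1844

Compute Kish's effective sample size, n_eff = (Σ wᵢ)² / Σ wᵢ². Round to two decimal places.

Σ wᵢ = 15234
Σ wᵢ² = 7139584 + 1653796 + 1247689 + 8094025 + 427716 + 5564881 + 6036849 + 3400336 = 33564876
n_eff = 15234² / 33564876 = 232074756 / 33564876 = 6.9142146

6.91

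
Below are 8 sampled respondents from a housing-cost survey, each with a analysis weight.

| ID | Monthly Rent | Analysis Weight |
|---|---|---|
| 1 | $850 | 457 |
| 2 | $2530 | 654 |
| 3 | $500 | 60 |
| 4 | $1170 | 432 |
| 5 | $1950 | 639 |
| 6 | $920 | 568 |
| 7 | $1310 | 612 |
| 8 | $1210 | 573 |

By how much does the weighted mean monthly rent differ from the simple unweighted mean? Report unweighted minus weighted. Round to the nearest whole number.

-157

Unweighted sum = 850 + 2530 + 500 + 1170 + 1950 + 920 + 1310 + 1210 = 10440
Unweighted mean = 10440 / 8 = 1305
Weighted sum = 5842170
Sum of weights = 457 + 654 + 60 + 432 + 639 + 568 + 612 + 573 = 3995
Weighted mean = 5842170 / 3995 = 1462.3705
Difference (unweighted minus weighted) = -157.37046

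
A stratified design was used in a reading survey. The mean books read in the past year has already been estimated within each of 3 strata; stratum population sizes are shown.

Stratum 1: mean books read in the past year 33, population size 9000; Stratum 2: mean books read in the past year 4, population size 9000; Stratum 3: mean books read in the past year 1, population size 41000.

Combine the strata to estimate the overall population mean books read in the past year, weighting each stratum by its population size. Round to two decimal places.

6.34

Σ Nₕ·x̄ₕ = 33×9000 + 4×9000 + 1×41000
  = 297000 + 36000 + 41000 = 374000
Σ Nₕ = 9000 + 9000 + 41000 = 59000
Overall mean = 374000 / 59000 = 6.3389831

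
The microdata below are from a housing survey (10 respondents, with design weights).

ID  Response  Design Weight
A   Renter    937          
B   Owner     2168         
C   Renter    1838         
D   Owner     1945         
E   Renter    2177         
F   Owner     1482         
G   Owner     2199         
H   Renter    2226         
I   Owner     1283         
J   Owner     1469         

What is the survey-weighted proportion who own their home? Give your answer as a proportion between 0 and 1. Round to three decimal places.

0.595

Sum of weights for 'Owner' = 2168 + 1945 + 1482 + 2199 + 1283 + 1469 = 10546
Total weight = 937 + 2168 + 1838 + 1945 + 2177 + 1482 + 2199 + 2226 + 1283 + 1469 = 17724
Weighted proportion = 10546 / 17724 = 0.59501241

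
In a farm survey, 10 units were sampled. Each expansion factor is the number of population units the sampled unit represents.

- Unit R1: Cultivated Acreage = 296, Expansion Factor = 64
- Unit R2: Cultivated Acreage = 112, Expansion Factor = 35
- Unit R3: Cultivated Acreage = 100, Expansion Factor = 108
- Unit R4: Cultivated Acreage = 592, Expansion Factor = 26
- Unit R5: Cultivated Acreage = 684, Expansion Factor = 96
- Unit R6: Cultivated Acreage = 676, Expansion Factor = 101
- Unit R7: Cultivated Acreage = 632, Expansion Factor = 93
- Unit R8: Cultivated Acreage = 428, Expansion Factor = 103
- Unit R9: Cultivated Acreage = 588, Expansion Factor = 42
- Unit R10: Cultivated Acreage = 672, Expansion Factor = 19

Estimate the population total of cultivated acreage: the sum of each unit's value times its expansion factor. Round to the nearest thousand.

323000

Weighted total = 296×64 + 112×35 + 100×108 + 592×26 + 684×96 + 676×101 + 632×93 + 428×103 + 588×42 + 672×19
  = 323320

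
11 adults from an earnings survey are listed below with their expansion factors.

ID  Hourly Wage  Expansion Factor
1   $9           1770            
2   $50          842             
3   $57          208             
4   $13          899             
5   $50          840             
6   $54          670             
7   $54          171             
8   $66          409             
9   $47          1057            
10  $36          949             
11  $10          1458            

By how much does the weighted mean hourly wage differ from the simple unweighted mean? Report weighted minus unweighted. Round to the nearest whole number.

Unweighted sum = 446
Unweighted mean = 446 / 11 = 40.545455
Weighted sum = 9×1770 + 50×842 + 57×208 + 13×899 + 50×840 + 54×670 + 54×171 + 66×409 + 47×1057 + 36×949 + 10×1458
  = 294404
Sum of weights = 1770 + 842 + 208 + 899 + 840 + 670 + 171 + 409 + 1057 + 949 + 1458 = 9273
Weighted mean = 294404 / 9273 = 31.748517
Difference (weighted minus unweighted) = -8.7969373

-9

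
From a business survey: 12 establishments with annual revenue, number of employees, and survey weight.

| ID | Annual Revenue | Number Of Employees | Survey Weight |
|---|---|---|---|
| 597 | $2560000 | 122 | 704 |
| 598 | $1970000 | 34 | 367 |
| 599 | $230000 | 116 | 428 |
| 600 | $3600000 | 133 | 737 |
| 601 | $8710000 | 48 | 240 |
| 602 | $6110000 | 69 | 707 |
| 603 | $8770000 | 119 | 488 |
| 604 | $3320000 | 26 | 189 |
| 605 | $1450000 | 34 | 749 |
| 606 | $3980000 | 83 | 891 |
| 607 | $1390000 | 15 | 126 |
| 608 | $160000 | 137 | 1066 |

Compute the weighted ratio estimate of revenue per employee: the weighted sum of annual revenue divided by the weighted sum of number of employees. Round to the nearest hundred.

Σ wᵢ·y = 2560000×704 + 1970000×367 + 230000×428 + 3600000×737 + 8710000×240 + 6110000×707 + 8770000×488 + 3320000×189 + 1450000×749 + 3980000×891 + 1390000×126 + 160000×1066
  = 1802240000 + 722990000 + 98440000 + 2653200000 + 2090400000 + 4319770000 + 4279760000 + 627480000 + 1086050000 + 3546180000 + 175140000 + 170560000 = 21572210000
Σ wᵢ·x = 122×704 + 34×367 + 116×428 + 133×737 + 48×240 + 69×707 + 119×488 + 26×189 + 34×749 + 83×891 + 15×126 + 137×1066
  = 85888 + 12478 + 49648 + 98021 + 11520 + 48783 + 58072 + 4914 + 25466 + 73953 + 1890 + 146042 = 616675
Ratio = 21572210000 / 616675 = 34981.489

35000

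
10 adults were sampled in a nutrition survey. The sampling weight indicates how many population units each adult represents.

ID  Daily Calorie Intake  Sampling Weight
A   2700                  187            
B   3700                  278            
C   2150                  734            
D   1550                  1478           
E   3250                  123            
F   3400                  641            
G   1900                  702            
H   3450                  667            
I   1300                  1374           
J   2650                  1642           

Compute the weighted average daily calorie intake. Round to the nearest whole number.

2269

Weighted sum = 2700×187 + 3700×278 + 2150×734 + 1550×1478 + 3250×123 + 3400×641 + 1900×702 + 3450×667 + 1300×1374 + 2650×1642
  = 17754100
Sum of weights = 187 + 278 + 734 + 1478 + 123 + 641 + 702 + 667 + 1374 + 1642 = 7826
Weighted mean = 17754100 / 7826 = 2268.6047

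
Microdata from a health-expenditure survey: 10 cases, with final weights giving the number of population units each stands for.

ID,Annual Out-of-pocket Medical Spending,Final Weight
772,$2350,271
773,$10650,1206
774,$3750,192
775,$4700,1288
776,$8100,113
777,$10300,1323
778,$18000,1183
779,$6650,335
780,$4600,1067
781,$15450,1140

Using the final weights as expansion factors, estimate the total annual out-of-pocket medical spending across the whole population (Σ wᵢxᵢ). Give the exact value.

Weighted total = 2350×271 + 10650×1206 + 3750×192 + 4700×1288 + 8100×113 + 10300×1323 + 18000×1183 + 6650×335 + 4600×1067 + 15450×1140
  = 636850 + 12843900 + 720000 + 6053600 + 915300 + 13626900 + 21294000 + 2227750 + 4908200 + 17613000 = 80839500

80839500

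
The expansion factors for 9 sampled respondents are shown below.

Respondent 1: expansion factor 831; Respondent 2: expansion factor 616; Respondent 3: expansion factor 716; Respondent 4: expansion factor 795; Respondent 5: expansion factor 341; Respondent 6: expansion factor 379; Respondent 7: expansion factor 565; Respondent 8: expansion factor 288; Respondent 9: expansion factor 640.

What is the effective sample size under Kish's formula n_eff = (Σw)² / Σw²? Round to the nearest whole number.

8

Σ wᵢ = 5171
Σ wᵢ² = 690561 + 379456 + 512656 + 632025 + 116281 + 143641 + 319225 + 82944 + 409600 = 3286389
n_eff = 5171² / 3286389 = 26739241 / 3286389 = 8.1363591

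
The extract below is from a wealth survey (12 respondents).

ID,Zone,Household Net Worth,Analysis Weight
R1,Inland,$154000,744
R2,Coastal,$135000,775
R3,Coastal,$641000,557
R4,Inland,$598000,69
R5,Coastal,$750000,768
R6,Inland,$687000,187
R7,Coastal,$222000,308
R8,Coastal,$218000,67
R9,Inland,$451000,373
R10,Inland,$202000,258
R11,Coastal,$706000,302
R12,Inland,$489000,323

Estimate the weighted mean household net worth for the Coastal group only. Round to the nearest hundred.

Coastal rows: R2, R3, R5, R7, R8, R11
Weighted sum = 135000×775 + 641000×557 + 750000×768 + 222000×308 + 218000×67 + 706000×302
  = 1333856000
Sum of weights = 2777
Weighted mean = 1333856000 / 2777 = 480322.65

480300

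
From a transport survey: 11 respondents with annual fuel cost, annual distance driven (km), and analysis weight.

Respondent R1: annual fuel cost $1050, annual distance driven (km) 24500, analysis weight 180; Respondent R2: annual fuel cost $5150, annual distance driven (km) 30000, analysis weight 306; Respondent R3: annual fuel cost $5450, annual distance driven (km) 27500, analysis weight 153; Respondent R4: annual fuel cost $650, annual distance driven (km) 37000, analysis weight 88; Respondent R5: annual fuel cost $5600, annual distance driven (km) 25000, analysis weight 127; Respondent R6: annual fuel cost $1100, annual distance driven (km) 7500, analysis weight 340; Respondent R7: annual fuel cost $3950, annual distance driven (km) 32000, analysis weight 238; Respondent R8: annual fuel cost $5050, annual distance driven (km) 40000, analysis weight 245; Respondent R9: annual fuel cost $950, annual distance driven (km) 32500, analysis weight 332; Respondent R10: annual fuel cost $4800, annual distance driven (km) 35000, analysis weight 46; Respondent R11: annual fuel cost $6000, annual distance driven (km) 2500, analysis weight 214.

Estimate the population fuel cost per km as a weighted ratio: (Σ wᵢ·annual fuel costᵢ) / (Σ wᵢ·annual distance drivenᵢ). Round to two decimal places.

0.14

Σ wᵢ·y = 1050×180 + 5150×306 + 5450×153 + 650×88 + 5600×127 + 1100×340 + 3950×238 + 5050×245 + 950×332 + 4800×46 + 6000×214
  = 189000 + 1575900 + 833850 + 57200 + 711200 + 374000 + 940100 + 1237250 + 315400 + 220800 + 1284000 = 7738700
Σ wᵢ·x = 24500×180 + 30000×306 + 27500×153 + 37000×88 + 25000×127 + 7500×340 + 32000×238 + 40000×245 + 32500×332 + 35000×46 + 2500×214
  = 57129500
Ratio = 7738700 / 57129500 = 0.13545891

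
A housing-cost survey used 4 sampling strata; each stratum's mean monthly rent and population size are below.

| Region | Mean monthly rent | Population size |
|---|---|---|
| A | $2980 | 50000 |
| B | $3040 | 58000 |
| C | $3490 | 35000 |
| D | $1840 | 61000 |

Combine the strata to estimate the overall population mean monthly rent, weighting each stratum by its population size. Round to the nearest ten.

Σ Nₕ·x̄ₕ = 2980×50000 + 3040×58000 + 3490×35000 + 1840×61000
  = 559710000
Σ Nₕ = 50000 + 58000 + 35000 + 61000 = 204000
Overall mean = 559710000 / 204000 = 2743.6765

2740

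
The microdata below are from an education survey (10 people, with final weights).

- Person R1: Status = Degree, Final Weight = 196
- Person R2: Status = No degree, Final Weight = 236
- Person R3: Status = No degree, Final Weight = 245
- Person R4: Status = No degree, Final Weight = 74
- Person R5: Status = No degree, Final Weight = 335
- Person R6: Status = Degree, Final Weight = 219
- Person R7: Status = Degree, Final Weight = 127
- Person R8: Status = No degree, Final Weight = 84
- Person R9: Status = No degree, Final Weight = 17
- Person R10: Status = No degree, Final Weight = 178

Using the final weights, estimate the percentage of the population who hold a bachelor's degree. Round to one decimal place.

Sum of weights for 'Degree' = 196 + 219 + 127 = 542
Total weight = 196 + 236 + 245 + 74 + 335 + 219 + 127 + 84 + 17 + 178 = 1711
Weighted proportion = 542 / 1711 = 0.31677382 → 31.677382%

31.7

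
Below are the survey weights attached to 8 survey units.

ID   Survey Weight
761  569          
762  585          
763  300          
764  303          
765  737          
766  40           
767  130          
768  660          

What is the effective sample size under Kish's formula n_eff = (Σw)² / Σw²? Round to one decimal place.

Σ wᵢ = 569 + 585 + 300 + 303 + 737 + 40 + 130 + 660 = 3324
Σ wᵢ² = 323761 + 342225 + 90000 + 91809 + 543169 + 1600 + 16900 + 435600 = 1845064
n_eff = 3324² / 1845064 = 11048976 / 1845064 = 5.9883972

6.0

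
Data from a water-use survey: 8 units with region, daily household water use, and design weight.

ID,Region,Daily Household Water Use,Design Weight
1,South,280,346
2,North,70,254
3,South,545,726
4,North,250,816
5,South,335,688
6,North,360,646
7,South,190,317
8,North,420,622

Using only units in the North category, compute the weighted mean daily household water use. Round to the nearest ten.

310

North rows: 2, 4, 6, 8
Weighted sum = 70×254 + 250×816 + 360×646 + 420×622
  = 715580
Sum of weights = 2338
Weighted mean = 715580 / 2338 = 306.06501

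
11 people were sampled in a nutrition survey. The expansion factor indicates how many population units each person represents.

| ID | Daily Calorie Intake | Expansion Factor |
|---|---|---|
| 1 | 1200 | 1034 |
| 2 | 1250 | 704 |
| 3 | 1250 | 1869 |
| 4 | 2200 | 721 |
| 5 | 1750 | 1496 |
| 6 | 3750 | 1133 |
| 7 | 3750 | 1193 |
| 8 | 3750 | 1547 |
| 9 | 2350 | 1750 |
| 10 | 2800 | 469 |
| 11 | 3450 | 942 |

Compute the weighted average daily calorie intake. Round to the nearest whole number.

Weighted sum = 1200×1034 + 1250×704 + 1250×1869 + 2200×721 + 1750×1496 + 3750×1133 + 3750×1193 + 3750×1547 + 2350×1750 + 2800×469 + 3450×942
  = 1240800 + 880000 + 2336250 + 1586200 + 2618000 + 4248750 + 4473750 + 5801250 + 4112500 + 1313200 + 3249900 = 31860600
Sum of weights = 1034 + 704 + 1869 + 721 + 1496 + 1133 + 1193 + 1547 + 1750 + 469 + 942 = 12858
Weighted mean = 31860600 / 12858 = 2477.8815

2478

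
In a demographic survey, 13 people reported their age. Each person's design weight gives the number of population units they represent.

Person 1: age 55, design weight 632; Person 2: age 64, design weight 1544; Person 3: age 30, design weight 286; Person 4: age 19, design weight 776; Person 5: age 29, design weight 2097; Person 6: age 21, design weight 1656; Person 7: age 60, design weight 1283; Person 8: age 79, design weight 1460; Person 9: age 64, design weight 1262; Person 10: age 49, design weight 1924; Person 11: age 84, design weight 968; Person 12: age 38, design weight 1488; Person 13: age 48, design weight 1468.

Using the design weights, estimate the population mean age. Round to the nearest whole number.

49

Weighted sum = 828173
Sum of weights = 16844
Weighted mean = 828173 / 16844 = 49.167241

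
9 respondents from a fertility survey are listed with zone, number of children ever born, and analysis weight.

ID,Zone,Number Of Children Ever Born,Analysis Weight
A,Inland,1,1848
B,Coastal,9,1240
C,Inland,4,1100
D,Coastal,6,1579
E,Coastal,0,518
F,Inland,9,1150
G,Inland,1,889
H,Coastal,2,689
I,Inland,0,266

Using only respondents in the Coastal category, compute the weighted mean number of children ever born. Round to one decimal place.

Coastal rows: B, D, E, H
Weighted sum = 9×1240 + 6×1579 + 0×518 + 2×689
  = 22012
Sum of weights = 1240 + 1579 + 518 + 689 = 4026
Weighted mean = 22012 / 4026 = 5.4674615

5.5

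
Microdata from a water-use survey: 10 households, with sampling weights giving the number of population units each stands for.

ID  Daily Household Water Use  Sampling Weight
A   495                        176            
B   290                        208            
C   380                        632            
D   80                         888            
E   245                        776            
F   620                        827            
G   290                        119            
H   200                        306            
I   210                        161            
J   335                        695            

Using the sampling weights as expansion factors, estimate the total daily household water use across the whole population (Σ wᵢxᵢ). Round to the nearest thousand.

Weighted total = 495×176 + 290×208 + 380×632 + 80×888 + 245×776 + 620×827 + 290×119 + 200×306 + 210×161 + 335×695
  = 87120 + 60320 + 240160 + 71040 + 190120 + 512740 + 34510 + 61200 + 33810 + 232825 = 1523845

1524000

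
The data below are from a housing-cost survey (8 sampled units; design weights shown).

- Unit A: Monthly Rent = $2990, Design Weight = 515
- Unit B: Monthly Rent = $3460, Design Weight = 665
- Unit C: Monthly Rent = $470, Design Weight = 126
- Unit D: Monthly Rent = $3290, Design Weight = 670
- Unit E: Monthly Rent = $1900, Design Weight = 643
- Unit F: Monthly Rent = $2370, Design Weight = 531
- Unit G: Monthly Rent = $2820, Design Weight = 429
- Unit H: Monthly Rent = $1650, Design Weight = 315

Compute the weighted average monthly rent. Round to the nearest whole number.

2649

Weighted sum = 2990×515 + 3460×665 + 470×126 + 3290×670 + 1900×643 + 2370×531 + 2820×429 + 1650×315
  = 10313970
Sum of weights = 515 + 665 + 126 + 670 + 643 + 531 + 429 + 315 = 3894
Weighted mean = 10313970 / 3894 = 2648.6826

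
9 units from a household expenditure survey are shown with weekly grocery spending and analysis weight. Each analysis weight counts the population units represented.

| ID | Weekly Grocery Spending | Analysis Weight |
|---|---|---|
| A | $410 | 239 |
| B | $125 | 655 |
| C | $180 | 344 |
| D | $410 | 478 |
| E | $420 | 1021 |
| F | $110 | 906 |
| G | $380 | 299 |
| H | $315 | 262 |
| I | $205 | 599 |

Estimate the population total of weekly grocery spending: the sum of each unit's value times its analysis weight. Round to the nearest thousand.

Weighted total = 410×239 + 125×655 + 180×344 + 410×478 + 420×1021 + 110×906 + 380×299 + 315×262 + 205×599
  = 97990 + 81875 + 61920 + 195980 + 428820 + 99660 + 113620 + 82530 + 122795 = 1285190

1285000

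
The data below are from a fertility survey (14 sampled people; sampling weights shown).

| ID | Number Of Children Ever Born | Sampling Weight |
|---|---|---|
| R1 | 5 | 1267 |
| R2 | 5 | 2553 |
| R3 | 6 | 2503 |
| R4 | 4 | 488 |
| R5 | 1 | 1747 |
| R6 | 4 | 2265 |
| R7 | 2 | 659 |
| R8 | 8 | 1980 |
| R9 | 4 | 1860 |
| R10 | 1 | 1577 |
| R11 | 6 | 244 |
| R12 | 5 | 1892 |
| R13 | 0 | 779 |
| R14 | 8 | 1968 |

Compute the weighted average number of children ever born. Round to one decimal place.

4.6

Weighted sum = 99720
Sum of weights = 21782
Weighted mean = 99720 / 21782 = 4.578092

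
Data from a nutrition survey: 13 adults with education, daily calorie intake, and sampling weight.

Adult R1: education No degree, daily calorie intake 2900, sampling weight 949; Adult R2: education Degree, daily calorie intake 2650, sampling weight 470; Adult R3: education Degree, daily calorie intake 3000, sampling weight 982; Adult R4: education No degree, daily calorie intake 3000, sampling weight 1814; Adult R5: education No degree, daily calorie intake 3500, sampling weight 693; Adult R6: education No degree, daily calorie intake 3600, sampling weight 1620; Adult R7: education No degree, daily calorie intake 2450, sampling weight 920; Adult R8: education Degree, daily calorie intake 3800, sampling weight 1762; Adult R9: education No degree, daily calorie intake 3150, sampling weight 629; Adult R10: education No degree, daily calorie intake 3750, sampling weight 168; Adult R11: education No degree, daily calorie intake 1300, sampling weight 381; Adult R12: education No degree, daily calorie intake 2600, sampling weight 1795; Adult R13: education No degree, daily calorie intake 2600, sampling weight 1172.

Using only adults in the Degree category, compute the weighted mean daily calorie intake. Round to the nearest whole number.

3387

Degree rows: R2, R3, R8
Weighted sum = 10887100
Sum of weights = 470 + 982 + 1762 = 3214
Weighted mean = 10887100 / 3214 = 3387.3989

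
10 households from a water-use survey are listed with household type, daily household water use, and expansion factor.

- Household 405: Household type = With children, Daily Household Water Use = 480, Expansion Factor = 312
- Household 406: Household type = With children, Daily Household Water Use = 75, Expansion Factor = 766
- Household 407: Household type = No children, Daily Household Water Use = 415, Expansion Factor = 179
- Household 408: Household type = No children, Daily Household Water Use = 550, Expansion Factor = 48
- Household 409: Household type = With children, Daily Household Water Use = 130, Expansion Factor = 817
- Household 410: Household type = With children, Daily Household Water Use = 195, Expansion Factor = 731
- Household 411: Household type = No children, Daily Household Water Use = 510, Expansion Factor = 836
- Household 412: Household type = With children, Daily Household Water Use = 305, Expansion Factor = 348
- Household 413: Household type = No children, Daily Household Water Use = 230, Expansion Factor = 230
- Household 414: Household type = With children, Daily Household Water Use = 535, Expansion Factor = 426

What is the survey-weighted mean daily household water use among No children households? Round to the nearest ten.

450

No children rows: 407, 408, 411, 413
Weighted sum = 415×179 + 550×48 + 510×836 + 230×230
  = 74285 + 26400 + 426360 + 52900 = 579945
Sum of weights = 179 + 48 + 836 + 230 = 1293
Weighted mean = 579945 / 1293 = 448.52668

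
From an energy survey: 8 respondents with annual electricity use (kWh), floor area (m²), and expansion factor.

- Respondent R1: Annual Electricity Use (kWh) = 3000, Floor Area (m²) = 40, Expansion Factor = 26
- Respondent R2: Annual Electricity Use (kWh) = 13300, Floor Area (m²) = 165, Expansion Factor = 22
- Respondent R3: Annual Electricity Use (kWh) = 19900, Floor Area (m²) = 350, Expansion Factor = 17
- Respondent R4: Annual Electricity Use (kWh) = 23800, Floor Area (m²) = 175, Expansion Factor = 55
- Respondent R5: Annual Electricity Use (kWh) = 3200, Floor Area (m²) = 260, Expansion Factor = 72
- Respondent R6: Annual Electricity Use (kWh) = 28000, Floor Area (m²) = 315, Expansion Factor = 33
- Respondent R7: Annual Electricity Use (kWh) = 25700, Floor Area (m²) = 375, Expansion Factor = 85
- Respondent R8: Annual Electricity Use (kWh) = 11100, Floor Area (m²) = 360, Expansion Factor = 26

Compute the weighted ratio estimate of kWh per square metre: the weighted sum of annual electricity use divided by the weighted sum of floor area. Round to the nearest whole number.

Σ wᵢ·y = 5645400
Σ wᵢ·x = 40×26 + 165×22 + 350×17 + 175×55 + 260×72 + 315×33 + 375×85 + 360×26
  = 90595
Ratio = 5645400 / 90595 = 62.314697

62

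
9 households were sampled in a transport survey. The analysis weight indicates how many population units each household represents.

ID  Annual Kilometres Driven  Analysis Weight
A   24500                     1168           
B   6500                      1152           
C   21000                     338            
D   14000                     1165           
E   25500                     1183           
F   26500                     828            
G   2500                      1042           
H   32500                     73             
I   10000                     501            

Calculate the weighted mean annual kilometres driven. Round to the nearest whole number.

Weighted sum = 24500×1168 + 6500×1152 + 21000×338 + 14000×1165 + 25500×1183 + 26500×828 + 2500×1042 + 32500×73 + 10000×501
  = 28616000 + 7488000 + 7098000 + 16310000 + 30166500 + 21942000 + 2605000 + 2372500 + 5010000 = 121608000
Sum of weights = 1168 + 1152 + 338 + 1165 + 1183 + 828 + 1042 + 73 + 501 = 7450
Weighted mean = 121608000 / 7450 = 16323.221

16323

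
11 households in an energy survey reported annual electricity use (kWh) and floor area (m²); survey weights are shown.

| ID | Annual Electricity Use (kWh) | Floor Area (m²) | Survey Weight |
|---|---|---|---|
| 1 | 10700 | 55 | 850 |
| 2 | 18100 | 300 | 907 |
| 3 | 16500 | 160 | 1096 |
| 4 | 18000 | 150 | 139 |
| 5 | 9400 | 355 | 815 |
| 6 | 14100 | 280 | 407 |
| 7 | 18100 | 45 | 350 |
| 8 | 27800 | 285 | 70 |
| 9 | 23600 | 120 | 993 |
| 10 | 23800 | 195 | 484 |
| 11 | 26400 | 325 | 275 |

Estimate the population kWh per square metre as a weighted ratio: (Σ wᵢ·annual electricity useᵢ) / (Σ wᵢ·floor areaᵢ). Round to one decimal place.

87.5

Σ wᵢ·y = 10700×850 + 18100×907 + 16500×1096 + 18000×139 + 9400×815 + 14100×407 + 18100×350 + 27800×70 + 23600×993 + 23800×484 + 26400×275
  = 9095000 + 16416700 + 18084000 + 2502000 + 7661000 + 5738700 + 6335000 + 1946000 + 23434800 + 11519200 + 7260000 = 109992400
Σ wᵢ·x = 55×850 + 300×907 + 160×1096 + 150×139 + 355×815 + 280×407 + 45×350 + 285×70 + 120×993 + 195×484 + 325×275
  = 1256960
Ratio = 109992400 / 1256960 = 87.506683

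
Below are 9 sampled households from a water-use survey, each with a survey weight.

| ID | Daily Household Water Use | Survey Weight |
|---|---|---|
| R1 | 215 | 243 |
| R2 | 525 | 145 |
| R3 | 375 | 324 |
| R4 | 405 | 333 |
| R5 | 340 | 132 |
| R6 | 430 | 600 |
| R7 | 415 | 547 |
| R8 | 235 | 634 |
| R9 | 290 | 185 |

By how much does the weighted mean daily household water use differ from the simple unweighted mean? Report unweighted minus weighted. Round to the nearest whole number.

3

Unweighted sum = 215 + 525 + 375 + 405 + 340 + 430 + 415 + 235 + 290 = 3230
Unweighted mean = 3230 / 9 = 358.88889
Weighted sum = 215×243 + 525×145 + 375×324 + 405×333 + 340×132 + 430×600 + 415×547 + 235×634 + 290×185
  = 1117260
Sum of weights = 243 + 145 + 324 + 333 + 132 + 600 + 547 + 634 + 185 = 3143
Weighted mean = 1117260 / 3143 = 355.47566
Difference (unweighted minus weighted) = 3.4132287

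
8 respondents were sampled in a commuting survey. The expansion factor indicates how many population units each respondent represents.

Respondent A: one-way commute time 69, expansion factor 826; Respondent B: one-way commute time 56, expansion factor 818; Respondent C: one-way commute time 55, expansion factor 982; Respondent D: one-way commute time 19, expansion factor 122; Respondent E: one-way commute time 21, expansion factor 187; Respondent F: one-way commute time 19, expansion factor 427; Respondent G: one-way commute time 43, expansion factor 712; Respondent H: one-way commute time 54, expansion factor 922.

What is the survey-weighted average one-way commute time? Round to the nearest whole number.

Weighted sum = 69×826 + 56×818 + 55×982 + 19×122 + 21×187 + 19×427 + 43×712 + 54×922
  = 56994 + 45808 + 54010 + 2318 + 3927 + 8113 + 30616 + 49788 = 251574
Sum of weights = 826 + 818 + 982 + 122 + 187 + 427 + 712 + 922 = 4996
Weighted mean = 251574 / 4996 = 50.355084

50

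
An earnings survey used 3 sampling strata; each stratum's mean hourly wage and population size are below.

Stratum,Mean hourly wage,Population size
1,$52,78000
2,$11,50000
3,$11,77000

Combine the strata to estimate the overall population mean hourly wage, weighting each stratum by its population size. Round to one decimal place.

Σ Nₕ·x̄ₕ = 52×78000 + 11×50000 + 11×77000
  = 4056000 + 550000 + 847000 = 5453000
Σ Nₕ = 205000
Overall mean = 5453000 / 205000 = 26.6

26.6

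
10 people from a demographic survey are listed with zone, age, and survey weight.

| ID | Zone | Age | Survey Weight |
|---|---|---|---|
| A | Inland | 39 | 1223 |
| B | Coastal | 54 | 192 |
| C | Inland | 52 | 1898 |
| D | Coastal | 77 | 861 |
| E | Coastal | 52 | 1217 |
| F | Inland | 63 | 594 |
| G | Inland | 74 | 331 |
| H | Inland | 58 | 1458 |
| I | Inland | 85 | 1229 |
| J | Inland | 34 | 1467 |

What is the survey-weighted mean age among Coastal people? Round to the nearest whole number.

Coastal rows: B, D, E
Weighted sum = 54×192 + 77×861 + 52×1217
  = 10368 + 66297 + 63284 = 139949
Sum of weights = 192 + 861 + 1217 = 2270
Weighted mean = 139949 / 2270 = 61.651542

62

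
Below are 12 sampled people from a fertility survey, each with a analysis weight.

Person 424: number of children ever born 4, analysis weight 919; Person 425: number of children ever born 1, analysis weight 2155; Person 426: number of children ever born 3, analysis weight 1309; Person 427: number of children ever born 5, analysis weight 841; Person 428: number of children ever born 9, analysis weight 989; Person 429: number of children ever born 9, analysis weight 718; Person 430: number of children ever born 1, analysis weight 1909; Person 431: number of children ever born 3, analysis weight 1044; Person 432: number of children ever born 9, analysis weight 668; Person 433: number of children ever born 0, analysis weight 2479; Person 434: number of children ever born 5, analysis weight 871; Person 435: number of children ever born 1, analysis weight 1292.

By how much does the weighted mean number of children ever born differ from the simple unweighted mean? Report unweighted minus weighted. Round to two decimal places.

1.14

Unweighted sum = 4 + 1 + 3 + 5 + 9 + 9 + 1 + 3 + 9 + 0 + 5 + 1 = 50
Unweighted mean = 50 / 12 = 4.1666667
Weighted sum = 4×919 + 1×2155 + 3×1309 + 5×841 + 9×989 + 9×718 + 1×1909 + 3×1044 + 9×668 + 0×2479 + 5×871 + 1×1292
  = 46026
Sum of weights = 919 + 2155 + 1309 + 841 + 989 + 718 + 1909 + 1044 + 668 + 2479 + 871 + 1292 = 15194
Weighted mean = 46026 / 15194 = 3.0292221
Difference (unweighted minus weighted) = 1.1374446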